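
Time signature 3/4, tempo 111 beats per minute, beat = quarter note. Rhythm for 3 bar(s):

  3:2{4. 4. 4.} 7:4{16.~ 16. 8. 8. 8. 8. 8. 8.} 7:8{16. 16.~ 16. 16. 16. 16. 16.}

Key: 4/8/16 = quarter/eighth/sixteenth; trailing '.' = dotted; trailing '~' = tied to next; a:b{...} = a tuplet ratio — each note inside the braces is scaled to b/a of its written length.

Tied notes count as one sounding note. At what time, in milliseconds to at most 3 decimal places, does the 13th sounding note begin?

1. 0.0ms @ 0 + 540.541ms (1)
2. 540.541ms @ 1 + 540.541ms (1)
3. 1081.081ms @ 2 + 540.541ms (1)
4. 1621.622ms @ 3 + 231.66ms (3/7)
5. 1853.282ms @ 24/7 + 231.66ms (3/7)
6. 2084.942ms @ 27/7 + 231.66ms (3/7)
7. 2316.602ms @ 30/7 + 231.66ms (3/7)
8. 2548.263ms @ 33/7 + 231.66ms (3/7)
9. 2779.923ms @ 36/7 + 231.66ms (3/7)
10. 3011.583ms @ 39/7 + 231.66ms (3/7)
11. 3243.243ms @ 6 + 231.66ms (3/7)
12. 3474.903ms @ 45/7 + 463.32ms (6/7)
13. 3938.224ms @ 51/7 + 231.66ms (3/7)
14. 4169.884ms @ 54/7 + 231.66ms (3/7)
15. 4401.544ms @ 57/7 + 231.66ms (3/7)
16. 4633.205ms @ 60/7 + 231.66ms (3/7)

note 13 onset = 51/7b = 3938.224ms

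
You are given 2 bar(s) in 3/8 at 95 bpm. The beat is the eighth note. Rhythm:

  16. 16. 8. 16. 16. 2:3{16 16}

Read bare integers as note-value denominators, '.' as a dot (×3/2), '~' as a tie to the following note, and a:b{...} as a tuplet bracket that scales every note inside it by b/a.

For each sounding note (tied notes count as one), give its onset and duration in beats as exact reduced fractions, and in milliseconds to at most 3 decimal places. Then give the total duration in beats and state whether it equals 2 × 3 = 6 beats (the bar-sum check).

1) 0.0ms=0b +473.684ms=3/4b
2) 473.684ms=3/4b +473.684ms=3/4b
3) 947.368ms=3/2b +947.368ms=3/2b
4) 1894.737ms=3b +473.684ms=3/4b
5) 2368.421ms=15/4b +473.684ms=3/4b
6) 2842.105ms=9/2b +473.684ms=3/4b
7) 3315.789ms=21/4b +473.684ms=3/4b
Σ=6b of 6 (95bpm 3/8) — PASS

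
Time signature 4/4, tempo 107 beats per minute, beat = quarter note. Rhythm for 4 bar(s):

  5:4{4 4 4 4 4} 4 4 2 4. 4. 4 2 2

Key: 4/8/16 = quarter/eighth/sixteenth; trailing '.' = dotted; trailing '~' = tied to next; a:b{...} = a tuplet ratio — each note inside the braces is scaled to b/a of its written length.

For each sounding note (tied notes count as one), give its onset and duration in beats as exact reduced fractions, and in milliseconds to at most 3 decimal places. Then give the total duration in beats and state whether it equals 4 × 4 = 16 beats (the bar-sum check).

1) 0.0ms=0b +448.598ms=4/5b
2) 448.598ms=4/5b +448.598ms=4/5b
3) 897.196ms=8/5b +448.598ms=4/5b
4) 1345.794ms=12/5b +448.598ms=4/5b
5) 1794.393ms=16/5b +448.598ms=4/5b
6) 2242.991ms=4b +560.748ms=1b
7) 2803.738ms=5b +560.748ms=1b
8) 3364.486ms=6b +1121.495ms=2b
9) 4485.981ms=8b +841.121ms=3/2b
10) 5327.103ms=19/2b +841.121ms=3/2b
11) 6168.224ms=11b +560.748ms=1b
12) 6728.972ms=12b +1121.495ms=2b
13) 7850.467ms=14b +1121.495ms=2b
Σ=16b of 16 (107bpm 4/4) — PASS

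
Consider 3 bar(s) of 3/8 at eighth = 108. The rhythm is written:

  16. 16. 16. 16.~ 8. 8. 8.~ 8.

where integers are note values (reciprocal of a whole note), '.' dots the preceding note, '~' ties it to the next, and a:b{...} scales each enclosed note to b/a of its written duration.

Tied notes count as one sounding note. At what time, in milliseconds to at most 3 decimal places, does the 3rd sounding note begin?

1. 0.0ms @ 0 + 416.667ms (3/4)
2. 416.667ms @ 3/4 + 416.667ms (3/4)
3. 833.333ms @ 3/2 + 416.667ms (3/4)
4. 1250.0ms @ 9/4 + 1250.0ms (9/4)
5. 2500.0ms @ 9/2 + 833.333ms (3/2)
6. 3333.333ms @ 6 + 1666.667ms (3)

note 3 onset = 3/2b = 833.333ms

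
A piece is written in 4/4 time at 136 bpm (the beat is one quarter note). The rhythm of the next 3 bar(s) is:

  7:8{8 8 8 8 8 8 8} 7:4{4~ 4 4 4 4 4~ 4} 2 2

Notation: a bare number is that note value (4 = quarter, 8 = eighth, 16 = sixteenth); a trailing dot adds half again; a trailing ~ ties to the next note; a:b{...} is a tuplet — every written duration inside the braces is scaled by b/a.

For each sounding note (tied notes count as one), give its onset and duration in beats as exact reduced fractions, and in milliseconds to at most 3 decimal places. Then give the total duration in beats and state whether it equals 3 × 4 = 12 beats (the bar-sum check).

1) 0.0ms=0b +252.101ms=4/7b
2) 252.101ms=4/7b +252.101ms=4/7b
3) 504.202ms=8/7b +252.101ms=4/7b
4) 756.303ms=12/7b +252.101ms=4/7b
5) 1008.403ms=16/7b +252.101ms=4/7b
6) 1260.504ms=20/7b +252.101ms=4/7b
7) 1512.605ms=24/7b +252.101ms=4/7b
8) 1764.706ms=4b +504.202ms=8/7b
9) 2268.908ms=36/7b +252.101ms=4/7b
10) 2521.008ms=40/7b +252.101ms=4/7b
11) 2773.109ms=44/7b +252.101ms=4/7b
12) 3025.21ms=48/7b +504.202ms=8/7b
13) 3529.412ms=8b +882.353ms=2b
14) 4411.765ms=10b +882.353ms=2b
Σ=12b of 12 (136bpm 4/4) — PASS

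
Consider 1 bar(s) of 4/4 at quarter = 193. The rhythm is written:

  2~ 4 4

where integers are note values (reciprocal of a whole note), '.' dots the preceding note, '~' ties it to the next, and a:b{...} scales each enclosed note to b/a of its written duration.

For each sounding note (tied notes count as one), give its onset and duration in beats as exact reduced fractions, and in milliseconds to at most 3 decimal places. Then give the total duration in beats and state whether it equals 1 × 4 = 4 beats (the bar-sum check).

1) 0.0ms=0b +932.642ms=3b
2) 932.642ms=3b +310.881ms=1b
Σ=4b of 4 (193bpm 4/4) — PASS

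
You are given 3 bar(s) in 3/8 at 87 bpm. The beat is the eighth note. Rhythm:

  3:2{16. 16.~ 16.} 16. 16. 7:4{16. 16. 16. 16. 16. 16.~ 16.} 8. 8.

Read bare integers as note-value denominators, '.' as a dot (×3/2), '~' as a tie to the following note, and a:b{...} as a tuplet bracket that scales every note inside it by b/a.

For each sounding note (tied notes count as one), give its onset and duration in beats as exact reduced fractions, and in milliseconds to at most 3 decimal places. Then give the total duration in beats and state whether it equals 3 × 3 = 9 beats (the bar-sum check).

1) 0.0ms=0b +344.828ms=1/2b
2) 344.828ms=1/2b +689.655ms=1b
3) 1034.483ms=3/2b +517.241ms=3/4b
4) 1551.724ms=9/4b +517.241ms=3/4b
5) 2068.966ms=3b +295.567ms=3/7b
6) 2364.532ms=24/7b +295.567ms=3/7b
7) 2660.099ms=27/7b +295.567ms=3/7b
8) 2955.665ms=30/7b +295.567ms=3/7b
9) 3251.232ms=33/7b +295.567ms=3/7b
10) 3546.798ms=36/7b +591.133ms=6/7b
11) 4137.931ms=6b +1034.483ms=3/2b
12) 5172.414ms=15/2b +1034.483ms=3/2b
Σ=9b of 9 (87bpm 3/8) — PASS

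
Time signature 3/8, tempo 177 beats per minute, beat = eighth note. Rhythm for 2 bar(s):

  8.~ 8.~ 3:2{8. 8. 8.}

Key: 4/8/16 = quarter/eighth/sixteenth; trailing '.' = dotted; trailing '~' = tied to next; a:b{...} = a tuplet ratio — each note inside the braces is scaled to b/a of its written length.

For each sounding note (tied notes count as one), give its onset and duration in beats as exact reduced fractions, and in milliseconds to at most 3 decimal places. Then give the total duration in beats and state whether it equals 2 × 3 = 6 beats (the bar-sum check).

1) 0.0ms=0b +1355.932ms=4b
2) 1355.932ms=4b +338.983ms=1b
3) 1694.915ms=5b +338.983ms=1b
Σ=6b of 6 (177bpm 3/8) — PASS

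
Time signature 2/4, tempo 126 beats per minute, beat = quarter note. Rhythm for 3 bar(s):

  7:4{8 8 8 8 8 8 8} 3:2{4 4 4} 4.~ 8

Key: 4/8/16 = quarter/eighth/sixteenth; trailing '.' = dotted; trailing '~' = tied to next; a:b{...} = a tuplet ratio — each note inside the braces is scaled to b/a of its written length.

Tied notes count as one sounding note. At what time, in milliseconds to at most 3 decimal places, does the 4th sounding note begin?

note 4 onset = 6/7b = 408.163ms

1. 0.0ms @ 0 + 136.054ms (2/7)
2. 136.054ms @ 2/7 + 136.054ms (2/7)
3. 272.109ms @ 4/7 + 136.054ms (2/7)
4. 408.163ms @ 6/7 + 136.054ms (2/7)
5. 544.218ms @ 8/7 + 136.054ms (2/7)
6. 680.272ms @ 10/7 + 136.054ms (2/7)
7. 816.327ms @ 12/7 + 136.054ms (2/7)
8. 952.381ms @ 2 + 317.46ms (2/3)
9. 1269.841ms @ 8/3 + 317.46ms (2/3)
10. 1587.302ms @ 10/3 + 317.46ms (2/3)
11. 1904.762ms @ 4 + 952.381ms (2)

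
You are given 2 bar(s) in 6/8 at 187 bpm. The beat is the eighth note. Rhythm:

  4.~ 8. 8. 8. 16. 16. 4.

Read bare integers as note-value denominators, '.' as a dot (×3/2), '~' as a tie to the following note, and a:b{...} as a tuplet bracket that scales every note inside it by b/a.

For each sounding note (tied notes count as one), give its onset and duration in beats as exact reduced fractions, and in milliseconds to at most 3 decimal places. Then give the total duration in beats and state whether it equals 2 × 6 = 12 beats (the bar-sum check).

1) 0.0ms=0b +1443.85ms=9/2b
2) 1443.85ms=9/2b +481.283ms=3/2b
3) 1925.134ms=6b +481.283ms=3/2b
4) 2406.417ms=15/2b +240.642ms=3/4b
5) 2647.059ms=33/4b +240.642ms=3/4b
6) 2887.701ms=9b +962.567ms=3b
Σ=12b of 12 (187bpm 6/8) — PASS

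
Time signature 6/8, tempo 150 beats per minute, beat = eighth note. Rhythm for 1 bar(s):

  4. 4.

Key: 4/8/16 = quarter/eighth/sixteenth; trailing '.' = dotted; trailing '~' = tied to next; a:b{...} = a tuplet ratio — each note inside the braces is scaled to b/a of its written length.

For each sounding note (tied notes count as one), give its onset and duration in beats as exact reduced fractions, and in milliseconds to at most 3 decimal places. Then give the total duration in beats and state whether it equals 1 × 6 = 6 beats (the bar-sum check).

1) 0.0ms=0b +1200.0ms=3b
2) 1200.0ms=3b +1200.0ms=3b
Σ=6b of 6 (150bpm 6/8) — PASS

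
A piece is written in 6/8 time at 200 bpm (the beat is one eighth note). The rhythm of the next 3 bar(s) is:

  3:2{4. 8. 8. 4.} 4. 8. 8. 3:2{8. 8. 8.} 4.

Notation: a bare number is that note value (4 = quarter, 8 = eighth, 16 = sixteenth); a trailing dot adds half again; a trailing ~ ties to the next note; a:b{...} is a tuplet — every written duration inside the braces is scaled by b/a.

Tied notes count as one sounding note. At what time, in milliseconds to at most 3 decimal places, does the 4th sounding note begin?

1. 0.0ms @ 0 + 600.0ms (2)
2. 600.0ms @ 2 + 300.0ms (1)
3. 900.0ms @ 3 + 300.0ms (1)
4. 1200.0ms @ 4 + 600.0ms (2)
5. 1800.0ms @ 6 + 900.0ms (3)
6. 2700.0ms @ 9 + 450.0ms (3/2)
7. 3150.0ms @ 21/2 + 450.0ms (3/2)
8. 3600.0ms @ 12 + 300.0ms (1)
9. 3900.0ms @ 13 + 300.0ms (1)
10. 4200.0ms @ 14 + 300.0ms (1)
11. 4500.0ms @ 15 + 900.0ms (3)

note 4 onset = 4b = 1200.0ms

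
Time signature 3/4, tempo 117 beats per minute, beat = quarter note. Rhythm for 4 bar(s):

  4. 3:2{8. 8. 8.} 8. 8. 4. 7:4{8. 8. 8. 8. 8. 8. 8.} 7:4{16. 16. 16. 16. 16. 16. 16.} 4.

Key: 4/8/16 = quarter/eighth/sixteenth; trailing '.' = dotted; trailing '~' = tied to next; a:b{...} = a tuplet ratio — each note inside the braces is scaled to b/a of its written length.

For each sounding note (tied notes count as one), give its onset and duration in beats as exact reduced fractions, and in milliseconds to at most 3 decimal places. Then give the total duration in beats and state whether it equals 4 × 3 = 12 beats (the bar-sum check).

1) 0.0ms=0b +769.231ms=3/2b
2) 769.231ms=3/2b +256.41ms=1/2b
3) 1025.641ms=2b +256.41ms=1/2b
4) 1282.051ms=5/2b +256.41ms=1/2b
5) 1538.462ms=3b +384.615ms=3/4b
6) 1923.077ms=15/4b +384.615ms=3/4b
7) 2307.692ms=9/2b +769.231ms=3/2b
8) 3076.923ms=6b +219.78ms=3/7b
9) 3296.703ms=45/7b +219.78ms=3/7b
10) 3516.484ms=48/7b +219.78ms=3/7b
11) 3736.264ms=51/7b +219.78ms=3/7b
12) 3956.044ms=54/7b +219.78ms=3/7b
13) 4175.824ms=57/7b +219.78ms=3/7b
14) 4395.604ms=60/7b +219.78ms=3/7b
15) 4615.385ms=9b +109.89ms=3/14b
16) 4725.275ms=129/14b +109.89ms=3/14b
17) 4835.165ms=66/7b +109.89ms=3/14b
18) 4945.055ms=135/14b +109.89ms=3/14b
19) 5054.945ms=69/7b +109.89ms=3/14b
20) 5164.835ms=141/14b +109.89ms=3/14b
21) 5274.725ms=72/7b +109.89ms=3/14b
22) 5384.615ms=21/2b +769.231ms=3/2b
Σ=12b of 12 (117bpm 3/4) — PASS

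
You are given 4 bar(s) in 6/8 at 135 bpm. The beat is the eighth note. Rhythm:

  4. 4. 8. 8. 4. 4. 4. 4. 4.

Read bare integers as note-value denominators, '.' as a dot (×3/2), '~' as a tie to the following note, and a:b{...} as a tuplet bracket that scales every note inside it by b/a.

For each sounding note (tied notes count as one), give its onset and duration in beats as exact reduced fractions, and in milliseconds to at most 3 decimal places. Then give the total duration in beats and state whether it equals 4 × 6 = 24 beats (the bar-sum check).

1) 0.0ms=0b +1333.333ms=3b
2) 1333.333ms=3b +1333.333ms=3b
3) 2666.667ms=6b +666.667ms=3/2b
4) 3333.333ms=15/2b +666.667ms=3/2b
5) 4000.0ms=9b +1333.333ms=3b
6) 5333.333ms=12b +1333.333ms=3b
7) 6666.667ms=15b +1333.333ms=3b
8) 8000.0ms=18b +1333.333ms=3b
9) 9333.333ms=21b +1333.333ms=3b
Σ=24b of 24 (135bpm 6/8) — PASS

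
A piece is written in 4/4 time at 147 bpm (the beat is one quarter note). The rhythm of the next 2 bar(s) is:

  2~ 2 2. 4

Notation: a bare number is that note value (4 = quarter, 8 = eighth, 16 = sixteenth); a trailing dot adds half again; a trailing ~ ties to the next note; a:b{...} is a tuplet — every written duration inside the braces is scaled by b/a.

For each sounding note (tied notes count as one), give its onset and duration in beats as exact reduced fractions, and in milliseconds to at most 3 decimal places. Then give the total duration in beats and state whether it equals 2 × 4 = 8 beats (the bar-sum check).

1) 0.0ms=0b +1632.653ms=4b
2) 1632.653ms=4b +1224.49ms=3b
3) 2857.143ms=7b +408.163ms=1b
Σ=8b of 8 (147bpm 4/4) — PASS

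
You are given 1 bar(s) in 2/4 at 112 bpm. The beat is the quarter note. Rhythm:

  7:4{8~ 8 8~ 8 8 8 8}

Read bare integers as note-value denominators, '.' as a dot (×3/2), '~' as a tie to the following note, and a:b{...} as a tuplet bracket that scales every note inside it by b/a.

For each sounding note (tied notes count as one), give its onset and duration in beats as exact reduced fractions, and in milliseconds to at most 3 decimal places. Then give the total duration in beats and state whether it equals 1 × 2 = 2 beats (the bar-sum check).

1) 0.0ms=0b +306.122ms=4/7b
2) 306.122ms=4/7b +306.122ms=4/7b
3) 612.245ms=8/7b +153.061ms=2/7b
4) 765.306ms=10/7b +153.061ms=2/7b
5) 918.367ms=12/7b +153.061ms=2/7b
Σ=2b of 2 (112bpm 2/4) — PASS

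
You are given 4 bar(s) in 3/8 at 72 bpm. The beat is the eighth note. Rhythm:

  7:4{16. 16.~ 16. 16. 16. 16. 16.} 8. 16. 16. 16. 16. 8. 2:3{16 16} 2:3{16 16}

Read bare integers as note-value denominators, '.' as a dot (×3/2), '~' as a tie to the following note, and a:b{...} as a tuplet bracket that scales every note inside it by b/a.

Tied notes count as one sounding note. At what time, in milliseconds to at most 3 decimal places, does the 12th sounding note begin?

note 12 onset = 15/2b = 6250.0ms

1. 0.0ms @ 0 + 357.143ms (3/7)
2. 357.143ms @ 3/7 + 714.286ms (6/7)
3. 1071.429ms @ 9/7 + 357.143ms (3/7)
4. 1428.571ms @ 12/7 + 357.143ms (3/7)
5. 1785.714ms @ 15/7 + 357.143ms (3/7)
6. 2142.857ms @ 18/7 + 357.143ms (3/7)
7. 2500.0ms @ 3 + 1250.0ms (3/2)
8. 3750.0ms @ 9/2 + 625.0ms (3/4)
9. 4375.0ms @ 21/4 + 625.0ms (3/4)
10. 5000.0ms @ 6 + 625.0ms (3/4)
11. 5625.0ms @ 27/4 + 625.0ms (3/4)
12. 6250.0ms @ 15/2 + 1250.0ms (3/2)
13. 7500.0ms @ 9 + 625.0ms (3/4)
14. 8125.0ms @ 39/4 + 625.0ms (3/4)
15. 8750.0ms @ 21/2 + 625.0ms (3/4)
16. 9375.0ms @ 45/4 + 625.0ms (3/4)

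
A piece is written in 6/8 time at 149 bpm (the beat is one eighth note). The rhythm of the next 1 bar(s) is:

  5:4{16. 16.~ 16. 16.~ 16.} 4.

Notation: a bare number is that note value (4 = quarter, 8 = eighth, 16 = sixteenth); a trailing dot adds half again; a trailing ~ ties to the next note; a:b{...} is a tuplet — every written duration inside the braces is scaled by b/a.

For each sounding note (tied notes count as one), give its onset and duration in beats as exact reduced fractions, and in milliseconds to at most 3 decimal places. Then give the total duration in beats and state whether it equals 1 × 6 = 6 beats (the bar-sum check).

1) 0.0ms=0b +241.611ms=3/5b
2) 241.611ms=3/5b +483.221ms=6/5b
3) 724.832ms=9/5b +483.221ms=6/5b
4) 1208.054ms=3b +1208.054ms=3b
Σ=6b of 6 (149bpm 6/8) — PASS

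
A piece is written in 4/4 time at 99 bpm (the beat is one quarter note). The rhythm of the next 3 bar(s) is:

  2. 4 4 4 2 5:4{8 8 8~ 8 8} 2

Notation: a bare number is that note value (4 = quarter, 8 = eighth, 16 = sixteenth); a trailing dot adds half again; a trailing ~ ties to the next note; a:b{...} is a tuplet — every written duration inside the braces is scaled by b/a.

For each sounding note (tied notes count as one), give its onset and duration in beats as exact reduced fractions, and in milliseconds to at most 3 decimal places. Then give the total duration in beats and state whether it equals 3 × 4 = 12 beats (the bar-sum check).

1) 0.0ms=0b +1818.182ms=3b
2) 1818.182ms=3b +606.061ms=1b
3) 2424.242ms=4b +606.061ms=1b
4) 3030.303ms=5b +606.061ms=1b
5) 3636.364ms=6b +1212.121ms=2b
6) 4848.485ms=8b +242.424ms=2/5b
7) 5090.909ms=42/5b +242.424ms=2/5b
8) 5333.333ms=44/5b +484.848ms=4/5b
9) 5818.182ms=48/5b +242.424ms=2/5b
10) 6060.606ms=10b +1212.121ms=2b
Σ=12b of 12 (99bpm 4/4) — PASS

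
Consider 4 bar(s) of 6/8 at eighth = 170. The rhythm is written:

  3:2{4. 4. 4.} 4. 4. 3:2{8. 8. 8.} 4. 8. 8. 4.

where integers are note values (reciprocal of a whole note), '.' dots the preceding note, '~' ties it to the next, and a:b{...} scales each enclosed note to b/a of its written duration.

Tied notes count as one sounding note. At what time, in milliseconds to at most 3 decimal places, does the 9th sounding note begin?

note 9 onset = 15b = 5294.118ms

1. 0.0ms @ 0 + 705.882ms (2)
2. 705.882ms @ 2 + 705.882ms (2)
3. 1411.765ms @ 4 + 705.882ms (2)
4. 2117.647ms @ 6 + 1058.824ms (3)
5. 3176.471ms @ 9 + 1058.824ms (3)
6. 4235.294ms @ 12 + 352.941ms (1)
7. 4588.235ms @ 13 + 352.941ms (1)
8. 4941.176ms @ 14 + 352.941ms (1)
9. 5294.118ms @ 15 + 1058.824ms (3)
10. 6352.941ms @ 18 + 529.412ms (3/2)
11. 6882.353ms @ 39/2 + 529.412ms (3/2)
12. 7411.765ms @ 21 + 1058.824ms (3)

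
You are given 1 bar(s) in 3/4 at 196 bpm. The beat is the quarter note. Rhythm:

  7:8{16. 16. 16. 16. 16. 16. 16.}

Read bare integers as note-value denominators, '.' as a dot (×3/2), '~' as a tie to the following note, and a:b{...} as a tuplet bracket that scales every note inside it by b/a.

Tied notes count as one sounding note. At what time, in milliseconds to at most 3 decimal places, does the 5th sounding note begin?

note 5 onset = 12/7b = 524.781ms

1. 0.0ms @ 0 + 131.195ms (3/7)
2. 131.195ms @ 3/7 + 131.195ms (3/7)
3. 262.391ms @ 6/7 + 131.195ms (3/7)
4. 393.586ms @ 9/7 + 131.195ms (3/7)
5. 524.781ms @ 12/7 + 131.195ms (3/7)
6. 655.977ms @ 15/7 + 131.195ms (3/7)
7. 787.172ms @ 18/7 + 131.195ms (3/7)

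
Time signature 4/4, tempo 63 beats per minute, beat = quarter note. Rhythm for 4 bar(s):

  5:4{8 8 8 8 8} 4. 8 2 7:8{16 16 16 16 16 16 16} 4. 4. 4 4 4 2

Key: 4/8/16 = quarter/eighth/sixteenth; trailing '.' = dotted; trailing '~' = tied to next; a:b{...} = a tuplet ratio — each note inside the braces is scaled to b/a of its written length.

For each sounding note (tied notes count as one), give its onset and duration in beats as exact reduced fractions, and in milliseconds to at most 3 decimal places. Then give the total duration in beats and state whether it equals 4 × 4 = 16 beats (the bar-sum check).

1) 0.0ms=0b +380.952ms=2/5b
2) 380.952ms=2/5b +380.952ms=2/5b
3) 761.905ms=4/5b +380.952ms=2/5b
4) 1142.857ms=6/5b +380.952ms=2/5b
5) 1523.81ms=8/5b +380.952ms=2/5b
6) 1904.762ms=2b +1428.571ms=3/2b
7) 3333.333ms=7/2b +476.19ms=1/2b
8) 3809.524ms=4b +1904.762ms=2b
9) 5714.286ms=6b +272.109ms=2/7b
10) 5986.395ms=44/7b +272.109ms=2/7b
11) 6258.503ms=46/7b +272.109ms=2/7b
12) 6530.612ms=48/7b +272.109ms=2/7b
13) 6802.721ms=50/7b +272.109ms=2/7b
14) 7074.83ms=52/7b +272.109ms=2/7b
15) 7346.939ms=54/7b +272.109ms=2/7b
16) 7619.048ms=8b +1428.571ms=3/2b
17) 9047.619ms=19/2b +1428.571ms=3/2b
18) 10476.19ms=11b +952.381ms=1b
19) 11428.571ms=12b +952.381ms=1b
20) 12380.952ms=13b +952.381ms=1b
21) 13333.333ms=14b +1904.762ms=2b
Σ=16b of 16 (63bpm 4/4) — PASS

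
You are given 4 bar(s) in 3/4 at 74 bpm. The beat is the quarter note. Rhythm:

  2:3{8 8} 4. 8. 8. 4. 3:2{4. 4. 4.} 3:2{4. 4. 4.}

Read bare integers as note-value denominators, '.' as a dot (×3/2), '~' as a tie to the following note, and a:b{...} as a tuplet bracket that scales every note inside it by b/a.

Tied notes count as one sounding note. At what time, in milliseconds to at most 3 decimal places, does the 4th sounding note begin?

note 4 onset = 3b = 2432.432ms

1. 0.0ms @ 0 + 608.108ms (3/4)
2. 608.108ms @ 3/4 + 608.108ms (3/4)
3. 1216.216ms @ 3/2 + 1216.216ms (3/2)
4. 2432.432ms @ 3 + 608.108ms (3/4)
5. 3040.541ms @ 15/4 + 608.108ms (3/4)
6. 3648.649ms @ 9/2 + 1216.216ms (3/2)
7. 4864.865ms @ 6 + 810.811ms (1)
8. 5675.676ms @ 7 + 810.811ms (1)
9. 6486.486ms @ 8 + 810.811ms (1)
10. 7297.297ms @ 9 + 810.811ms (1)
11. 8108.108ms @ 10 + 810.811ms (1)
12. 8918.919ms @ 11 + 810.811ms (1)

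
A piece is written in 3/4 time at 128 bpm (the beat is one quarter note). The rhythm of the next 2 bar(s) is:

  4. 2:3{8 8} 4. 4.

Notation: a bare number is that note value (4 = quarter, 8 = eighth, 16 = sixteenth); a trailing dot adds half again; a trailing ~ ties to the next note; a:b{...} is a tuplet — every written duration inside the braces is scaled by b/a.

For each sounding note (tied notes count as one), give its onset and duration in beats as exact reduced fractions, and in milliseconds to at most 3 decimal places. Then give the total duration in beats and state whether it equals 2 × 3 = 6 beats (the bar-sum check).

1) 0.0ms=0b +703.125ms=3/2b
2) 703.125ms=3/2b +351.562ms=3/4b
3) 1054.688ms=9/4b +351.562ms=3/4b
4) 1406.25ms=3b +703.125ms=3/2b
5) 2109.375ms=9/2b +703.125ms=3/2b
Σ=6b of 6 (128bpm 3/4) — PASS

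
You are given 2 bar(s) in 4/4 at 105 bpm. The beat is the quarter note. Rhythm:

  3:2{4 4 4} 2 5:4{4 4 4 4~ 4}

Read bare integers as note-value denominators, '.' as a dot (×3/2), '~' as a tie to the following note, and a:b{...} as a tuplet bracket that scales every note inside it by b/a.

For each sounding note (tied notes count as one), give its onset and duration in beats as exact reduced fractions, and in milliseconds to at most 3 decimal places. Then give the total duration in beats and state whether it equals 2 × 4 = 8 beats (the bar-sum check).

1) 0.0ms=0b +380.952ms=2/3b
2) 380.952ms=2/3b +380.952ms=2/3b
3) 761.905ms=4/3b +380.952ms=2/3b
4) 1142.857ms=2b +1142.857ms=2b
5) 2285.714ms=4b +457.143ms=4/5b
6) 2742.857ms=24/5b +457.143ms=4/5b
7) 3200.0ms=28/5b +457.143ms=4/5b
8) 3657.143ms=32/5b +914.286ms=8/5b
Σ=8b of 8 (105bpm 4/4) — PASS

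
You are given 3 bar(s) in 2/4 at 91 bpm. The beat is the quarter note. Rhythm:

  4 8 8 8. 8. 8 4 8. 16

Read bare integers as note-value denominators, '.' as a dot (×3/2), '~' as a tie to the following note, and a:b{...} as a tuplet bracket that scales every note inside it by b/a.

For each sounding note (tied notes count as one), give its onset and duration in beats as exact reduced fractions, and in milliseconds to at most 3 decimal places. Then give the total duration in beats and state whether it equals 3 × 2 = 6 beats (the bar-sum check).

1) 0.0ms=0b +659.341ms=1b
2) 659.341ms=1b +329.67ms=1/2b
3) 989.011ms=3/2b +329.67ms=1/2b
4) 1318.681ms=2b +494.505ms=3/4b
5) 1813.187ms=11/4b +494.505ms=3/4b
6) 2307.692ms=7/2b +329.67ms=1/2b
7) 2637.363ms=4b +659.341ms=1b
8) 3296.703ms=5b +494.505ms=3/4b
9) 3791.209ms=23/4b +164.835ms=1/4b
Σ=6b of 6 (91bpm 2/4) — PASS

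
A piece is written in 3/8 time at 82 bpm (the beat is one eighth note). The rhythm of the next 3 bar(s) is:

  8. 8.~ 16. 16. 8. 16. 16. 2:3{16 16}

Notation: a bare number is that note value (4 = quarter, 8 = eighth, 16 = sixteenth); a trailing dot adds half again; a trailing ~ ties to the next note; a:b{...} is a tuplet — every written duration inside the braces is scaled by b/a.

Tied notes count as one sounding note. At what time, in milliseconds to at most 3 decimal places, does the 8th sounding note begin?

note 8 onset = 33/4b = 6036.585ms

1. 0.0ms @ 0 + 1097.561ms (3/2)
2. 1097.561ms @ 3/2 + 1646.341ms (9/4)
3. 2743.902ms @ 15/4 + 548.78ms (3/4)
4. 3292.683ms @ 9/2 + 1097.561ms (3/2)
5. 4390.244ms @ 6 + 548.78ms (3/4)
6. 4939.024ms @ 27/4 + 548.78ms (3/4)
7. 5487.805ms @ 15/2 + 548.78ms (3/4)
8. 6036.585ms @ 33/4 + 548.78ms (3/4)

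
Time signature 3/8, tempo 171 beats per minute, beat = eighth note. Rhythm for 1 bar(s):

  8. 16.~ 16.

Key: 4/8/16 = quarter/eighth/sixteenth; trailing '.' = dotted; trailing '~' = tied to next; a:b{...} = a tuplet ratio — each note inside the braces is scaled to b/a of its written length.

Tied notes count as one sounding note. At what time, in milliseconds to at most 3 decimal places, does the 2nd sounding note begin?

1. 0.0ms @ 0 + 526.316ms (3/2)
2. 526.316ms @ 3/2 + 526.316ms (3/2)

note 2 onset = 3/2b = 526.316ms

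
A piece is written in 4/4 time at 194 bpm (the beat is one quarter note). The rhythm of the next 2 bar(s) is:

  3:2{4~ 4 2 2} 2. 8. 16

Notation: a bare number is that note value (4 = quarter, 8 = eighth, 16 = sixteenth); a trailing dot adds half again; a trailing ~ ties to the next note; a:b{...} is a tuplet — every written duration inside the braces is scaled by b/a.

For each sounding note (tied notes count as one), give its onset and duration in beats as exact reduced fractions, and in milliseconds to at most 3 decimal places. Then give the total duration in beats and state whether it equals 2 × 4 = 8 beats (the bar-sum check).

1) 0.0ms=0b +412.371ms=4/3b
2) 412.371ms=4/3b +412.371ms=4/3b
3) 824.742ms=8/3b +412.371ms=4/3b
4) 1237.113ms=4b +927.835ms=3b
5) 2164.948ms=7b +231.959ms=3/4b
6) 2396.907ms=31/4b +77.32ms=1/4b
Σ=8b of 8 (194bpm 4/4) — PASS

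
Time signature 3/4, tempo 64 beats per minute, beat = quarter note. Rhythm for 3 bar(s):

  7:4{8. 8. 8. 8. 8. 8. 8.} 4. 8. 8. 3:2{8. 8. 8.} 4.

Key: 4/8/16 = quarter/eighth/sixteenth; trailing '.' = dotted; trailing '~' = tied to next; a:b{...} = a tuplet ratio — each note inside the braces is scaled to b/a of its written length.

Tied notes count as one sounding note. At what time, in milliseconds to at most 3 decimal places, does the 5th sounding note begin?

1. 0.0ms @ 0 + 401.786ms (3/7)
2. 401.786ms @ 3/7 + 401.786ms (3/7)
3. 803.571ms @ 6/7 + 401.786ms (3/7)
4. 1205.357ms @ 9/7 + 401.786ms (3/7)
5. 1607.143ms @ 12/7 + 401.786ms (3/7)
6. 2008.929ms @ 15/7 + 401.786ms (3/7)
7. 2410.714ms @ 18/7 + 401.786ms (3/7)
8. 2812.5ms @ 3 + 1406.25ms (3/2)
9. 4218.75ms @ 9/2 + 703.125ms (3/4)
10. 4921.875ms @ 21/4 + 703.125ms (3/4)
11. 5625.0ms @ 6 + 468.75ms (1/2)
12. 6093.75ms @ 13/2 + 468.75ms (1/2)
13. 6562.5ms @ 7 + 468.75ms (1/2)
14. 7031.25ms @ 15/2 + 1406.25ms (3/2)

note 5 onset = 12/7b = 1607.143ms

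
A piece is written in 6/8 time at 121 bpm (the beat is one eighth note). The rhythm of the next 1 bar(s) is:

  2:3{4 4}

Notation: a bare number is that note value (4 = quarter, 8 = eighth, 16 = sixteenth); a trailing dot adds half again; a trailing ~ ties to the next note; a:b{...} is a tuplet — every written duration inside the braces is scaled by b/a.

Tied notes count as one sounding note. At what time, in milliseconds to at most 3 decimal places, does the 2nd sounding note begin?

note 2 onset = 3b = 1487.603ms

1. 0.0ms @ 0 + 1487.603ms (3)
2. 1487.603ms @ 3 + 1487.603ms (3)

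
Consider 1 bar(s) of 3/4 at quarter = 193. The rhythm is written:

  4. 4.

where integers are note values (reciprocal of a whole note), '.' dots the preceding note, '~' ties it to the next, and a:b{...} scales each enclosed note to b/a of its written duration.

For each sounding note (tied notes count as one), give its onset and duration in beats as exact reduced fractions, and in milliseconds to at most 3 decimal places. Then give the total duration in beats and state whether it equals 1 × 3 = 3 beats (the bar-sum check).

1) 0.0ms=0b +466.321ms=3/2b
2) 466.321ms=3/2b +466.321ms=3/2b
Σ=3b of 3 (193bpm 3/4) — PASS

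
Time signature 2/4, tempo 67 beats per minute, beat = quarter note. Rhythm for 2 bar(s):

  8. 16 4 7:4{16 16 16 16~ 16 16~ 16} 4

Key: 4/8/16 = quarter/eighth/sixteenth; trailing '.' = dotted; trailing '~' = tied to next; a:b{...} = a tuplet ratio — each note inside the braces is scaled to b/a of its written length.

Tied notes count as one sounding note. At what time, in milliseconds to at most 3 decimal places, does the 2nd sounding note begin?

note 2 onset = 3/4b = 671.642ms

1. 0.0ms @ 0 + 671.642ms (3/4)
2. 671.642ms @ 3/4 + 223.881ms (1/4)
3. 895.522ms @ 1 + 895.522ms (1)
4. 1791.045ms @ 2 + 127.932ms (1/7)
5. 1918.977ms @ 15/7 + 127.932ms (1/7)
6. 2046.908ms @ 16/7 + 127.932ms (1/7)
7. 2174.84ms @ 17/7 + 255.864ms (2/7)
8. 2430.704ms @ 19/7 + 255.864ms (2/7)
9. 2686.567ms @ 3 + 895.522ms (1)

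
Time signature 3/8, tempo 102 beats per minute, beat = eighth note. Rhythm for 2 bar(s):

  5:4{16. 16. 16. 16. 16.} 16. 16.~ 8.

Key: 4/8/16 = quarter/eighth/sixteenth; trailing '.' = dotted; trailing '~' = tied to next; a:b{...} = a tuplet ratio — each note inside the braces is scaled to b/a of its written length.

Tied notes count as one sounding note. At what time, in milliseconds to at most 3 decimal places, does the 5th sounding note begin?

1. 0.0ms @ 0 + 352.941ms (3/5)
2. 352.941ms @ 3/5 + 352.941ms (3/5)
3. 705.882ms @ 6/5 + 352.941ms (3/5)
4. 1058.824ms @ 9/5 + 352.941ms (3/5)
5. 1411.765ms @ 12/5 + 352.941ms (3/5)
6. 1764.706ms @ 3 + 441.176ms (3/4)
7. 2205.882ms @ 15/4 + 1323.529ms (9/4)

note 5 onset = 12/5b = 1411.765ms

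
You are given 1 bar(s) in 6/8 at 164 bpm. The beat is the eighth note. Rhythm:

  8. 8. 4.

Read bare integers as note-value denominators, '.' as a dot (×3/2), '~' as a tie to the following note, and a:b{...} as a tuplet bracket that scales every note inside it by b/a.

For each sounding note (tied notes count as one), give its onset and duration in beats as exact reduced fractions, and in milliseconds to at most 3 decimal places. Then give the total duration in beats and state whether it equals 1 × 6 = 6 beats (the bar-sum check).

1) 0.0ms=0b +548.78ms=3/2b
2) 548.78ms=3/2b +548.78ms=3/2b
3) 1097.561ms=3b +1097.561ms=3b
Σ=6b of 6 (164bpm 6/8) — PASS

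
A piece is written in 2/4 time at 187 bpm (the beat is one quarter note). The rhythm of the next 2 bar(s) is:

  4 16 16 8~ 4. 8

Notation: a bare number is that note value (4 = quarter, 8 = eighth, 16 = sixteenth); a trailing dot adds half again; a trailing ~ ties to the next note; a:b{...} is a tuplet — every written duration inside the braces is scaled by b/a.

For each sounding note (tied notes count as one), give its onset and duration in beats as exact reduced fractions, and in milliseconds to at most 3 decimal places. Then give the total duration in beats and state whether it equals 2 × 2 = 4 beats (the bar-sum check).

1) 0.0ms=0b +320.856ms=1b
2) 320.856ms=1b +80.214ms=1/4b
3) 401.07ms=5/4b +80.214ms=1/4b
4) 481.283ms=3/2b +641.711ms=2b
5) 1122.995ms=7/2b +160.428ms=1/2b
Σ=4b of 4 (187bpm 2/4) — PASS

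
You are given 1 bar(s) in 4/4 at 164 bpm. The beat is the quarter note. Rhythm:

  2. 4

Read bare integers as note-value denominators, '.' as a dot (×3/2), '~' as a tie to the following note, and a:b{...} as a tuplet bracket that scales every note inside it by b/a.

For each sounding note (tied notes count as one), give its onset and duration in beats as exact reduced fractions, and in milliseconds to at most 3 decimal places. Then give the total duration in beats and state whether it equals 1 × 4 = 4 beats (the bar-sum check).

1) 0.0ms=0b +1097.561ms=3b
2) 1097.561ms=3b +365.854ms=1b
Σ=4b of 4 (164bpm 4/4) — PASS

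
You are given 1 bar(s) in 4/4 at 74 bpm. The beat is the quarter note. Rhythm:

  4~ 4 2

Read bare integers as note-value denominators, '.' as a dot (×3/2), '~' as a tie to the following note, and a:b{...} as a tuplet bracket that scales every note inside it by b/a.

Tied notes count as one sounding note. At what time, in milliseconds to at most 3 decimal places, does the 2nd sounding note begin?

1. 0.0ms @ 0 + 1621.622ms (2)
2. 1621.622ms @ 2 + 1621.622ms (2)

note 2 onset = 2b = 1621.622ms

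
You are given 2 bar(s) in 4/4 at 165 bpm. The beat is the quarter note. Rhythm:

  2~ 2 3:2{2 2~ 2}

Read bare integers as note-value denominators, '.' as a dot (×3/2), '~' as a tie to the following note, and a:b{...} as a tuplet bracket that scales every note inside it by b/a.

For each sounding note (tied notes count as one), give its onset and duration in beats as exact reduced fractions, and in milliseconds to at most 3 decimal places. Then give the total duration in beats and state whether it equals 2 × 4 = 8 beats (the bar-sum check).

1) 0.0ms=0b +1454.545ms=4b
2) 1454.545ms=4b +484.848ms=4/3b
3) 1939.394ms=16/3b +969.697ms=8/3b
Σ=8b of 8 (165bpm 4/4) — PASS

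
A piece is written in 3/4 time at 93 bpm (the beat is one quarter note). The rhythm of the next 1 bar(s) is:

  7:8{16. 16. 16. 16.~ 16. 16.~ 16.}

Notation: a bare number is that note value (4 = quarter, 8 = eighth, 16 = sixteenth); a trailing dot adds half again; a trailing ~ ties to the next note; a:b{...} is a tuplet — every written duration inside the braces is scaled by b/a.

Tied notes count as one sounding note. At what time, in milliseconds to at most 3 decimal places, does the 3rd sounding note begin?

1. 0.0ms @ 0 + 276.498ms (3/7)
2. 276.498ms @ 3/7 + 276.498ms (3/7)
3. 552.995ms @ 6/7 + 276.498ms (3/7)
4. 829.493ms @ 9/7 + 552.995ms (6/7)
5. 1382.488ms @ 15/7 + 552.995ms (6/7)

note 3 onset = 6/7b = 552.995ms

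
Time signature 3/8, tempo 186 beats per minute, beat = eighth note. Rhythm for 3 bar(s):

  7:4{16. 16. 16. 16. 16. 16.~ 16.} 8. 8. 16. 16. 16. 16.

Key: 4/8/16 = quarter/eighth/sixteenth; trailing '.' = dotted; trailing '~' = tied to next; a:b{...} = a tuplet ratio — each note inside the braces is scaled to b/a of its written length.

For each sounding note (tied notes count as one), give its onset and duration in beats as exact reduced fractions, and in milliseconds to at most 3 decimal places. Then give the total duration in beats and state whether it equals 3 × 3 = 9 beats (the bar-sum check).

1) 0.0ms=0b +138.249ms=3/7b
2) 138.249ms=3/7b +138.249ms=3/7b
3) 276.498ms=6/7b +138.249ms=3/7b
4) 414.747ms=9/7b +138.249ms=3/7b
5) 552.995ms=12/7b +138.249ms=3/7b
6) 691.244ms=15/7b +276.498ms=6/7b
7) 967.742ms=3b +483.871ms=3/2b
8) 1451.613ms=9/2b +483.871ms=3/2b
9) 1935.484ms=6b +241.935ms=3/4b
10) 2177.419ms=27/4b +241.935ms=3/4b
11) 2419.355ms=15/2b +241.935ms=3/4b
12) 2661.29ms=33/4b +241.935ms=3/4b
Σ=9b of 9 (186bpm 3/8) — PASS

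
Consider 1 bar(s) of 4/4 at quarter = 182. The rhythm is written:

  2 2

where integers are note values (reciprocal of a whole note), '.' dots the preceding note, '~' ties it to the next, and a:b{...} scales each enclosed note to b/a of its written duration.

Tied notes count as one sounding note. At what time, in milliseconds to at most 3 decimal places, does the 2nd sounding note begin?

note 2 onset = 2b = 659.341ms

1. 0.0ms @ 0 + 659.341ms (2)
2. 659.341ms @ 2 + 659.341ms (2)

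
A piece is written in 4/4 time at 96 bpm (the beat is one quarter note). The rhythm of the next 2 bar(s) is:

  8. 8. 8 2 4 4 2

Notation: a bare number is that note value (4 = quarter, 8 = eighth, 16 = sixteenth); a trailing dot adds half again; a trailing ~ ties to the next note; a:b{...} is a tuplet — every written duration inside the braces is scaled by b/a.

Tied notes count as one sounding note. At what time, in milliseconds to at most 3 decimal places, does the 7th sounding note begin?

1. 0.0ms @ 0 + 468.75ms (3/4)
2. 468.75ms @ 3/4 + 468.75ms (3/4)
3. 937.5ms @ 3/2 + 312.5ms (1/2)
4. 1250.0ms @ 2 + 1250.0ms (2)
5. 2500.0ms @ 4 + 625.0ms (1)
6. 3125.0ms @ 5 + 625.0ms (1)
7. 3750.0ms @ 6 + 1250.0ms (2)

note 7 onset = 6b = 3750.0ms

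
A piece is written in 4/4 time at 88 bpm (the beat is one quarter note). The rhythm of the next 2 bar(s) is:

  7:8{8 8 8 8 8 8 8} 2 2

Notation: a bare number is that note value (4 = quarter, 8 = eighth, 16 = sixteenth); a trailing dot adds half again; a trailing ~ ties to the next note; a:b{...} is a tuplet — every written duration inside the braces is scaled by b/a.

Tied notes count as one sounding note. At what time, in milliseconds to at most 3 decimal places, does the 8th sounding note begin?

1. 0.0ms @ 0 + 389.61ms (4/7)
2. 389.61ms @ 4/7 + 389.61ms (4/7)
3. 779.221ms @ 8/7 + 389.61ms (4/7)
4. 1168.831ms @ 12/7 + 389.61ms (4/7)
5. 1558.442ms @ 16/7 + 389.61ms (4/7)
6. 1948.052ms @ 20/7 + 389.61ms (4/7)
7. 2337.662ms @ 24/7 + 389.61ms (4/7)
8. 2727.273ms @ 4 + 1363.636ms (2)
9. 4090.909ms @ 6 + 1363.636ms (2)

note 8 onset = 4b = 2727.273ms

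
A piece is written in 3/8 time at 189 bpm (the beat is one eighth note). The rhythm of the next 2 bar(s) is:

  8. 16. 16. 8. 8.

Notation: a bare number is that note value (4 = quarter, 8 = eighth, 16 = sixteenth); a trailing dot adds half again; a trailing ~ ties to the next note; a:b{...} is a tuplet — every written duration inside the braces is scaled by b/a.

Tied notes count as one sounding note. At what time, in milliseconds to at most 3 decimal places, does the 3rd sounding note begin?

note 3 onset = 9/4b = 714.286ms

1. 0.0ms @ 0 + 476.19ms (3/2)
2. 476.19ms @ 3/2 + 238.095ms (3/4)
3. 714.286ms @ 9/4 + 238.095ms (3/4)
4. 952.381ms @ 3 + 476.19ms (3/2)
5. 1428.571ms @ 9/2 + 476.19ms (3/2)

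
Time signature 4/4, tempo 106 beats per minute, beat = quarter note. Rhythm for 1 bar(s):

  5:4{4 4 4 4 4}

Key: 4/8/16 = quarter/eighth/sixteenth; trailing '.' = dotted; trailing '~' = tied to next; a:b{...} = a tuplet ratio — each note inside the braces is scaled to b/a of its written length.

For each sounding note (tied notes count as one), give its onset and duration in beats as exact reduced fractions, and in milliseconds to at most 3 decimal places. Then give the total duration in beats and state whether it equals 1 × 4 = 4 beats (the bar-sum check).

1) 0.0ms=0b +452.83ms=4/5b
2) 452.83ms=4/5b +452.83ms=4/5b
3) 905.66ms=8/5b +452.83ms=4/5b
4) 1358.491ms=12/5b +452.83ms=4/5b
5) 1811.321ms=16/5b +452.83ms=4/5b
Σ=4b of 4 (106bpm 4/4) — PASS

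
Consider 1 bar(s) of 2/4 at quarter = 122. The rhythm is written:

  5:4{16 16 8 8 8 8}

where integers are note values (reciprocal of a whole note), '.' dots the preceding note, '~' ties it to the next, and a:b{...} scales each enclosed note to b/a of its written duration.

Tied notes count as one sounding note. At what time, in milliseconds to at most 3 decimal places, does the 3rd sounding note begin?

1. 0.0ms @ 0 + 98.361ms (1/5)
2. 98.361ms @ 1/5 + 98.361ms (1/5)
3. 196.721ms @ 2/5 + 196.721ms (2/5)
4. 393.443ms @ 4/5 + 196.721ms (2/5)
5. 590.164ms @ 6/5 + 196.721ms (2/5)
6. 786.885ms @ 8/5 + 196.721ms (2/5)

note 3 onset = 2/5b = 196.721ms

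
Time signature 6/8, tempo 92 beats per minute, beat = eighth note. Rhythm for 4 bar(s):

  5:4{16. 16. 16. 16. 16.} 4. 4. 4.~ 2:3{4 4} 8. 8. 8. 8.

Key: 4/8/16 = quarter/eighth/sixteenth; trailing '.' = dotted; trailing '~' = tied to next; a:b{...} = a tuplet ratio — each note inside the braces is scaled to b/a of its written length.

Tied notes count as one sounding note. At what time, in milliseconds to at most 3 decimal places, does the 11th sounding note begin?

note 11 onset = 39/2b = 12717.391ms

1. 0.0ms @ 0 + 391.304ms (3/5)
2. 391.304ms @ 3/5 + 391.304ms (3/5)
3. 782.609ms @ 6/5 + 391.304ms (3/5)
4. 1173.913ms @ 9/5 + 391.304ms (3/5)
5. 1565.217ms @ 12/5 + 391.304ms (3/5)
6. 1956.522ms @ 3 + 1956.522ms (3)
7. 3913.043ms @ 6 + 1956.522ms (3)
8. 5869.565ms @ 9 + 3913.043ms (6)
9. 9782.609ms @ 15 + 1956.522ms (3)
10. 11739.13ms @ 18 + 978.261ms (3/2)
11. 12717.391ms @ 39/2 + 978.261ms (3/2)
12. 13695.652ms @ 21 + 978.261ms (3/2)
13. 14673.913ms @ 45/2 + 978.261ms (3/2)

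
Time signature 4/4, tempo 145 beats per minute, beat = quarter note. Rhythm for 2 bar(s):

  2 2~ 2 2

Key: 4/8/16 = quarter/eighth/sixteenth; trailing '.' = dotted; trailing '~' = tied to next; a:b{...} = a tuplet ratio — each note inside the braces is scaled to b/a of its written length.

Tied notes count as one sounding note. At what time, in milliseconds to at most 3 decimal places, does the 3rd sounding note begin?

note 3 onset = 6b = 2482.759ms

1. 0.0ms @ 0 + 827.586ms (2)
2. 827.586ms @ 2 + 1655.172ms (4)
3. 2482.759ms @ 6 + 827.586ms (2)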